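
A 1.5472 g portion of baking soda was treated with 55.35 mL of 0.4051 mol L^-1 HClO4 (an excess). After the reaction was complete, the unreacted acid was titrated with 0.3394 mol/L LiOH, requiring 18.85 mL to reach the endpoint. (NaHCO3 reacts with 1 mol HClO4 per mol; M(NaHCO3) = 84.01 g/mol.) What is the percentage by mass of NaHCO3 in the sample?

87.0%

Total n(HClO4) added = 0.4051 x 0.05535 = 0.02242 mol.
n(LiOH) used = 0.3394 x 0.01885 = 0.006398 mol, which equals the excess n(HClO4).
So n(HClO4) consumed by the sample = 0.02242 - 0.006398 = 0.01602 mol.
n(NaHCO3) = 0.01602 / 1 = 0.01602 mol.
mass NaHCO3 = 0.01602 x 84.01 = 1.346 g, so %NaHCO3 = 1.346/1.5472 x 100 = 87.0%.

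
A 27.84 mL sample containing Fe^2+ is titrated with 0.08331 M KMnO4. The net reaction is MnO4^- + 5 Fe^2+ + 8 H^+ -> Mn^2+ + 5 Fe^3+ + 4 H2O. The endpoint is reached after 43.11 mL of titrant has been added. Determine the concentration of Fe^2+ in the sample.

0.645 M

n(KMnO4) = 0.08331 x 0.04311 = 0.003591 mol.
From the balanced equation, 1 mol KMnO4 reacts with 5 mol Fe^2+, so n(Fe^2+) = 0.003591 x 5/1 = 0.01796 mol.
[Fe^2+] = 0.01796 / 0.02784 L = 0.645 M.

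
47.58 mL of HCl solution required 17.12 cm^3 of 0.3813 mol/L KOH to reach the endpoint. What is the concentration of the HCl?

0.137 M

n(KOH) delivered = 0.3813 x 0.01712 = 0.006528 mol.
For a 1:1 reaction, n(HCl) = 0.006528 mol.
[HCl] = 0.006528 mol / 0.04758 L = 0.137 M.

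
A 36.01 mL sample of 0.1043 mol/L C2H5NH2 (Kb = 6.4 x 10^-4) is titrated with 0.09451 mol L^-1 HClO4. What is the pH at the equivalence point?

6.06

n(C2H5NH2) = 0.1043 x 0.03601 = 0.003756 mol; V(HClO4) at equivalence = 0.003756/0.09451 = 0.03974 L.
At equivalence the base is fully converted to C2H5NH3+; total volume = 0.07575 L, so [C2H5NH3+] = 0.003756/0.07575 = 0.04958 M.
Ka(C2H5NH3+) = Kw/Kb = 1.0e-14 / 6.4 x 10^-4 = 1.56e-11.
[H^+] = sqrt(Ka x [C2H5NH3+]) = sqrt(1.56e-11 x 0.04958) = 8.80e-7 M.
pH = -log(8.80e-7) = 6.06.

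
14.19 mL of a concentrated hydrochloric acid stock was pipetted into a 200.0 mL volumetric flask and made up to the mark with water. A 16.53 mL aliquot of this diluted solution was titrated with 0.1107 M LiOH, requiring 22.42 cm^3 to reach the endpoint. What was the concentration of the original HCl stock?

2.12 M

n(LiOH) = 0.1107 x 0.02242 = 0.002482 mol.
n(HCl) in the aliquot = 0.002482 mol.
[diluted HCl] = 0.002482 / 0.01653 = 0.1501 M.
Dilution factor = 200.0/14.19 = 14.09, so [stock] = 0.1501 x 14.09 = 2.12 M.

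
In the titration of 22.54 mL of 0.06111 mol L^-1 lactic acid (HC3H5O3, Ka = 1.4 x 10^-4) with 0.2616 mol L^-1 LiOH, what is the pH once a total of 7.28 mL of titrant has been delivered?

n(acid) = 0.06111 x 0.02254 = 0.001377 mol; n(LiOH) added = 0.2616 x 0.007280 = 0.001904 mol.
Base is in excess by 0.001904 - 0.001377 = 0.0005270 mol in a total volume of 0.02982 L.
[OH^-] = 0.0005270/0.02982 = 0.01767 M, so pOH = 1.75 and pH = 14.00 - 1.75 = 12.25.

12.25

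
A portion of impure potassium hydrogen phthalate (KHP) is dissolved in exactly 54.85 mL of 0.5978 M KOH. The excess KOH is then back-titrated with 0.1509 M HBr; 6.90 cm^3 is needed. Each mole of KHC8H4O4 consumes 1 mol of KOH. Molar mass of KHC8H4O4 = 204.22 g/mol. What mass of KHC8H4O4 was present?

6.48 g

Total n(KOH) added = 0.5978 x 0.05485 = 0.03279 mol.
n(HBr) used = 0.1509 x 0.006900 = 0.001041 mol, which equals the excess n(KOH).
So n(KOH) consumed by the sample = 0.03279 - 0.001041 = 0.03175 mol.
n(KHC8H4O4) = 0.03175 / 1 = 0.03175 mol.
mass = 0.03175 mol x 204.22 g/mol = 6.48 g.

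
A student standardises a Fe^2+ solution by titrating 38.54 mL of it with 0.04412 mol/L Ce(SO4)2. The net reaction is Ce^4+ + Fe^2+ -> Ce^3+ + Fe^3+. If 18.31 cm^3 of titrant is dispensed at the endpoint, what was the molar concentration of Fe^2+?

0.0210 M

n(Ce(SO4)2) = 0.04412 x 0.01831 = 0.0008078 mol.
From the balanced equation, 1 mol Ce(SO4)2 reacts with 1 mol Fe^2+, so n(Fe^2+) = 0.0008078 x 1/1 = 0.0008078 mol.
[Fe^2+] = 0.0008078 / 0.03854 L = 0.0210 M.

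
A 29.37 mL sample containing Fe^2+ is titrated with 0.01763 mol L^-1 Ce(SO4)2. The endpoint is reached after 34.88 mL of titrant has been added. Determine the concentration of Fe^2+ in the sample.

n(Ce(SO4)2) = 0.01763 x 0.03488 = 0.0006149 mol.
From the balanced equation, 1 mol Ce(SO4)2 reacts with 1 mol Fe^2+, so n(Fe^2+) = 0.0006149 x 1/1 = 0.0006149 mol.
[Fe^2+] = 0.0006149 / 0.02937 L = 0.0209 M.

0.0209 M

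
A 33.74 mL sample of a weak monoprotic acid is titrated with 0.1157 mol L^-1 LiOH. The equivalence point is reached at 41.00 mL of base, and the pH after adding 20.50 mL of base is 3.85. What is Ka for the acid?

20.50 mL is half of the equivalence volume, so this is the half-equivalence point where [HA] = [A^-].
At half-equivalence pH = pKa, so pKa = 3.85.
Ka = 10^(-3.85) = 1.4 x 10^-4.

1.4 x 10^-4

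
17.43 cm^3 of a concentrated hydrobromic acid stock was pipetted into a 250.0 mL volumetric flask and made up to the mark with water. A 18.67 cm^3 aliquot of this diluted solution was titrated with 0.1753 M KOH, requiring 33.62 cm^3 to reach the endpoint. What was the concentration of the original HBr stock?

4.53 M

n(KOH) = 0.1753 x 0.03362 = 0.005894 mol.
n(HBr) in the aliquot = 0.005894 mol.
[diluted HBr] = 0.005894 / 0.01867 = 0.3157 M.
Dilution factor = 250.0/17.43 = 14.34, so [stock] = 0.3157 x 14.34 = 4.53 M.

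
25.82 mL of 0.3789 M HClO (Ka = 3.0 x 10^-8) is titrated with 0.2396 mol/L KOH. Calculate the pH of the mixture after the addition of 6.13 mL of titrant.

6.77

Initial n(HClO) = 0.3789 x 0.02582 = 0.009783 mol.
n(KOH) added = 0.2396 x 0.006130 = 0.001469 mol, converting that many moles of HClO to ClO-.
Remaining n(HClO) = 0.008314 mol; n(ClO-) = 0.001469 mol.
By Henderson-Hasselbalch, pH = pKa + log([A^-]/[HA]) = 7.52 + log(0.001469/0.008314) = 7.52 + (-0.75) = 6.77.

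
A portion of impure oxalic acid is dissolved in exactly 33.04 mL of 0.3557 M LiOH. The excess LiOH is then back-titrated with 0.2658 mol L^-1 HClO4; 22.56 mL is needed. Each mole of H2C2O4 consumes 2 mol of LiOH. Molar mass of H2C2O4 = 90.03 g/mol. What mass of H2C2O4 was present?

Total n(LiOH) added = 0.3557 x 0.03304 = 0.01175 mol.
n(HClO4) used = 0.2658 x 0.02256 = 0.005996 mol, which equals the excess n(LiOH).
So n(LiOH) consumed by the sample = 0.01175 - 0.005996 = 0.005756 mol.
n(H2C2O4) = 0.005756 / 2 = 0.002878 mol.
mass = 0.002878 mol x 90.03 g/mol = 0.259 g.

0.259 g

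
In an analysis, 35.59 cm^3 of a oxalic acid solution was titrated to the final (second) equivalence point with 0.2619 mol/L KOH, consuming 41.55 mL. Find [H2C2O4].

n(KOH) = 0.2619 x 0.04155 = 0.01088 mol.
At the final (second) equivalence point, 2 mol OH^- react per mol H2C2O4, so n(H2C2O4) = 0.01088 / 2 = 0.005441 mol.
[H2C2O4] = 0.005441 / 0.03559 L = 0.153 M.

0.153 M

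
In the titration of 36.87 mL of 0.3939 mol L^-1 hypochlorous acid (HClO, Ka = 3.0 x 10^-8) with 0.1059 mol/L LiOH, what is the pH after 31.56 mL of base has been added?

Initial n(HClO) = 0.3939 x 0.03687 = 0.01452 mol.
n(LiOH) added = 0.1059 x 0.03156 = 0.003342 mol, converting that many moles of HClO to ClO-.
Remaining n(HClO) = 0.01118 mol; n(ClO-) = 0.003342 mol.
By Henderson-Hasselbalch, pH = pKa + log([A^-]/[HA]) = 7.52 + log(0.003342/0.01118) = 7.52 + (-0.52) = 7.00.

7.00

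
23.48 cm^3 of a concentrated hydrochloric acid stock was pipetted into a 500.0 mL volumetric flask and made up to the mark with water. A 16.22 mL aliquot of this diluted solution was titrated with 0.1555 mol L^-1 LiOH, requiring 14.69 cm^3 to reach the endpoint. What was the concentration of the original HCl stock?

3.00 M

n(LiOH) = 0.1555 x 0.01469 = 0.002284 mol.
n(HCl) in the aliquot = 0.002284 mol.
[diluted HCl] = 0.002284 / 0.01622 = 0.1408 M.
Dilution factor = 500.0/23.48 = 21.29, so [stock] = 0.1408 x 21.29 = 3.00 M.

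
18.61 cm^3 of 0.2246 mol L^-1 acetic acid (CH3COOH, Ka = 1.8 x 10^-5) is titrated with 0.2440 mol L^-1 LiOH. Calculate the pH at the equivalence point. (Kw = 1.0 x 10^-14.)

n(CH3COOH) = 0.2246 x 0.01861 = 0.004180 mol; V(LiOH) at equivalence = 0.004180/0.2440 = 0.01713 L.
At equivalence all the acid is converted to CH3COO-; total volume = 0.01861 + 0.01713 = 0.03574 L, so [CH3COO-] = 0.004180/0.03574 = 0.1169 M.
Kb = Kw/Ka = 1.0e-14 / 1.8 x 10^-5 = 5.56e-10.
[OH^-] = sqrt(Kb x [CH3COO-]) = sqrt(5.56e-10 x 0.1169) = 8.06e-6 M.
pOH = 5.09, so pH = 14.00 - 5.09 = 8.91.

8.91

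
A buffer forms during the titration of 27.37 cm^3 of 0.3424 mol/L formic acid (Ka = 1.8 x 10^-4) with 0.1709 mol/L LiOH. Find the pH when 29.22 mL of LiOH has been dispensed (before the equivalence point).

3.80

Initial n(HCOOH) = 0.3424 x 0.02737 = 0.009371 mol.
n(LiOH) added = 0.1709 x 0.02922 = 0.004994 mol, converting that many moles of HCOOH to HCOO-.
Remaining n(HCOOH) = 0.004378 mol; n(HCOO-) = 0.004994 mol.
By Henderson-Hasselbalch, pH = pKa + log([A^-]/[HA]) = 3.74 + log(0.004994/0.004378) = 3.74 + (+0.06) = 3.80.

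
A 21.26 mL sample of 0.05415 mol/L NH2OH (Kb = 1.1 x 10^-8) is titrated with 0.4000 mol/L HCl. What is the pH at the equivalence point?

3.68

n(NH2OH) = 0.05415 x 0.02126 = 0.001151 mol; V(HCl) at equivalence = 0.001151/0.4000 = 0.002878 L.
At equivalence the base is fully converted to NH3OH+; total volume = 0.02414 L, so [NH3OH+] = 0.001151/0.02414 = 0.04769 M.
Ka(NH3OH+) = Kw/Kb = 1.0e-14 / 1.1 x 10^-8 = 9.09e-7.
[H^+] = sqrt(Ka x [NH3OH+]) = sqrt(9.09e-7 x 0.04769) = 0.000208 M.
pH = -log(0.000208) = 3.68.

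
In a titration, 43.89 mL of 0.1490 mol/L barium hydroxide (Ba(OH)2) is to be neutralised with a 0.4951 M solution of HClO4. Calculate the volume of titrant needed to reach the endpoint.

n(Ba(OH)2) = 0.1490 mol/L x 0.04389 L = 0.006540 mol.
The neutralisation is 1 Ba(OH)2 : 2 HClO4, so n(HClO4) = 0.006540 x 2/1 = 0.01308 mol.
V(HClO4) = 0.01308 / 0.4951 = 0.02642 L = 26.4 mL.

26.4 mL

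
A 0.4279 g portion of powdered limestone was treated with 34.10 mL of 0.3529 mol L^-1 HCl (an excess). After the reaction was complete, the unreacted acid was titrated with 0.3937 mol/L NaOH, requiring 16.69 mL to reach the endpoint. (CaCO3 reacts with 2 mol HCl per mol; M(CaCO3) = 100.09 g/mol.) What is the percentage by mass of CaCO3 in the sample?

63.9%

Total n(HCl) added = 0.3529 x 0.03410 = 0.01203 mol.
n(NaOH) used = 0.3937 x 0.01669 = 0.006571 mol, which equals the excess n(HCl).
So n(HCl) consumed by the sample = 0.01203 - 0.006571 = 0.005463 mol.
n(CaCO3) = 0.005463 / 2 = 0.002732 mol.
mass CaCO3 = 0.002732 x 100.09 = 0.2734 g, so %CaCO3 = 0.2734/0.4279 x 100 = 63.9%.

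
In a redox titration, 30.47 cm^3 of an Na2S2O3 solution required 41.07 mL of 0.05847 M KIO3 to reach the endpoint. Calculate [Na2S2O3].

0.473 M

n(KIO3) = 0.05847 x 0.04107 = 0.002401 mol.
From the balanced equation, 1 mol KIO3 reacts with 6 mol Na2S2O3, so n(Na2S2O3) = 0.002401 x 6/1 = 0.01441 mol.
[Na2S2O3] = 0.01441 / 0.03047 L = 0.473 M.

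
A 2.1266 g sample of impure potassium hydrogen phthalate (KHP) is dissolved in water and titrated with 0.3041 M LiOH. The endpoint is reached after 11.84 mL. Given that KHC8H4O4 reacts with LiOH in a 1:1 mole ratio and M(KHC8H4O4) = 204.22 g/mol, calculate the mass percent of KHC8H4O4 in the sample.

34.6%

n(LiOH) = 0.3041 x 0.01184 = 0.003601 mol.
n(KHC8H4O4) = 0.003601 / 1 = 0.003601 mol.
mass of KHC8H4O4 = 0.003601 x 204.22 = 0.7353 g.
% purity = 0.7353 / 2.1266 x 100 = 34.6%.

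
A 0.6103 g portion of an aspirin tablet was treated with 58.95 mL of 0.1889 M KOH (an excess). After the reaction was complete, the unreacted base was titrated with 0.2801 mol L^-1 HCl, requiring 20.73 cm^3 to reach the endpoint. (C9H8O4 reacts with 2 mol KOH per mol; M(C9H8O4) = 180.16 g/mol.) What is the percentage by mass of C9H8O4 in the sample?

78.7%

Total n(KOH) added = 0.1889 x 0.05895 = 0.01114 mol.
n(HCl) used = 0.2801 x 0.02073 = 0.005806 mol, which equals the excess n(KOH).
So n(KOH) consumed by the sample = 0.01114 - 0.005806 = 0.005329 mol.
n(C9H8O4) = 0.005329 / 2 = 0.002665 mol.
mass C9H8O4 = 0.002665 x 180.16 = 0.4801 g, so %C9H8O4 = 0.4801/0.6103 x 100 = 78.7%.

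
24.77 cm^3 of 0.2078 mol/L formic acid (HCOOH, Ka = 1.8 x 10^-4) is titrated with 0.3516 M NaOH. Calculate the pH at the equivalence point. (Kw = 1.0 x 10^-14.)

8.43

n(HCOOH) = 0.2078 x 0.02477 = 0.005147 mol; V(NaOH) at equivalence = 0.005147/0.3516 = 0.01464 L.
At equivalence all the acid is converted to HCOO-; total volume = 0.02477 + 0.01464 = 0.03941 L, so [HCOO-] = 0.005147/0.03941 = 0.1306 M.
Kb = Kw/Ka = 1.0e-14 / 1.8 x 10^-4 = 5.56e-11.
[OH^-] = sqrt(Kb x [HCOO-]) = sqrt(5.56e-11 x 0.1306) = 2.69e-6 M.
pOH = 5.57, so pH = 14.00 - 5.57 = 8.43.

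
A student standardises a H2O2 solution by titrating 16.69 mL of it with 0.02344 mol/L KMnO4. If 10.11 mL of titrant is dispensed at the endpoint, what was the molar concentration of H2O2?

n(KMnO4) = 0.02344 x 0.01011 = 0.0002370 mol.
From the balanced equation, 2 mol KMnO4 reacts with 5 mol H2O2, so n(H2O2) = 0.0002370 x 5/2 = 0.0005924 mol.
[H2O2] = 0.0005924 / 0.01669 L = 0.0355 M.

0.0355 M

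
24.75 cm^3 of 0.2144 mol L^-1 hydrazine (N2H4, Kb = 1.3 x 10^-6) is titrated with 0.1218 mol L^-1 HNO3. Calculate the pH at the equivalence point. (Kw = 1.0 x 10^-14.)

n(N2H4) = 0.2144 x 0.02475 = 0.005306 mol; V(HNO3) at equivalence = 0.005306/0.1218 = 0.04357 L.
At equivalence the base is fully converted to N2H5+; total volume = 0.06832 L, so [N2H5+] = 0.005306/0.06832 = 0.07767 M.
Ka(N2H5+) = Kw/Kb = 1.0e-14 / 1.3 x 10^-6 = 7.69e-9.
[H^+] = sqrt(Ka x [N2H5+]) = sqrt(7.69e-9 x 0.07767) = 2.44e-5 M.
pH = -log(2.44e-5) = 4.61.

4.61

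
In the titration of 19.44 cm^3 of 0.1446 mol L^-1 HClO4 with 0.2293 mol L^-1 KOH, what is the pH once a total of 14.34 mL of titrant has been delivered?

n(acid) = 0.1446 x 0.01944 = 0.002811 mol; n(KOH) added = 0.2293 x 0.01434 = 0.003288 mol.
Base is in excess by 0.003288 - 0.002811 = 0.0004771 mol in a total volume of 0.03378 L.
[OH^-] = 0.0004771/0.03378 = 0.01412 M, so pOH = 1.85 and pH = 14.00 - 1.85 = 12.15.

12.15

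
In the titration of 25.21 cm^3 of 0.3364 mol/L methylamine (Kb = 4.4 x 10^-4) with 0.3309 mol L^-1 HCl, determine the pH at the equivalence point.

n(CH3NH2) = 0.3364 x 0.02521 = 0.008481 mol; V(HCl) at equivalence = 0.008481/0.3309 = 0.02563 L.
At equivalence the base is fully converted to CH3NH3+; total volume = 0.05084 L, so [CH3NH3+] = 0.008481/0.05084 = 0.1668 M.
Ka(CH3NH3+) = Kw/Kb = 1.0e-14 / 4.4 x 10^-4 = 2.27e-11.
[H^+] = sqrt(Ka x [CH3NH3+]) = sqrt(2.27e-11 x 0.1668) = 1.95e-6 M.
pH = -log(1.95e-6) = 5.71.

5.71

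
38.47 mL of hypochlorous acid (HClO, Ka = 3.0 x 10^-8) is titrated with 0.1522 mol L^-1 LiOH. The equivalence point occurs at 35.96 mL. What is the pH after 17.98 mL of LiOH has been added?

17.98 mL is exactly half the equivalence volume (35.96/2), i.e. the half-equivalence point.
There, n(HA) = n(A^-), so pH = pKa = -log(3.0 x 10^-8) = 7.52.

7.52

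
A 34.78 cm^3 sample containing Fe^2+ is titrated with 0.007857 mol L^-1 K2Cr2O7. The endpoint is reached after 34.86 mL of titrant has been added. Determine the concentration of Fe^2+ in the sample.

n(K2Cr2O7) = 0.007857 x 0.03486 = 0.0002739 mol.
From the balanced equation, 1 mol K2Cr2O7 reacts with 6 mol Fe^2+, so n(Fe^2+) = 0.0002739 x 6/1 = 0.001643 mol.
[Fe^2+] = 0.001643 / 0.03478 L = 0.0473 M.

0.0473 M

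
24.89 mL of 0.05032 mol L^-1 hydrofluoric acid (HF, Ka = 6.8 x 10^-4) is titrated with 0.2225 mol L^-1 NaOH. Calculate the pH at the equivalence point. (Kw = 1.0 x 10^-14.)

n(HF) = 0.05032 x 0.02489 = 0.001252 mol; V(NaOH) at equivalence = 0.001252/0.2225 = 0.005629 L.
At equivalence all the acid is converted to F-; total volume = 0.02489 + 0.005629 = 0.03052 L, so [F-] = 0.001252/0.03052 = 0.04104 M.
Kb = Kw/Ka = 1.0e-14 / 6.8 x 10^-4 = 1.47e-11.
[OH^-] = sqrt(Kb x [F-]) = sqrt(1.47e-11 x 0.04104) = 7.77e-7 M.
pOH = 6.11, so pH = 14.00 - 6.11 = 7.89.

7.89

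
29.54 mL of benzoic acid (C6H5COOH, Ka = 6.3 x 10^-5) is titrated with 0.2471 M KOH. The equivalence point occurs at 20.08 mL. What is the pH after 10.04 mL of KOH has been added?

4.20

10.04 mL is exactly half the equivalence volume (20.08/2), i.e. the half-equivalence point.
There, n(HA) = n(A^-), so pH = pKa = -log(6.3 x 10^-5) = 4.20.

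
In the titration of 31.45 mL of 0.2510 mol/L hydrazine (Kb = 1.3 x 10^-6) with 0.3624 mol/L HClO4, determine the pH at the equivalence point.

n(N2H4) = 0.2510 x 0.03145 = 0.007894 mol; V(HClO4) at equivalence = 0.007894/0.3624 = 0.02178 L.
At equivalence the base is fully converted to N2H5+; total volume = 0.05323 L, so [N2H5+] = 0.007894/0.05323 = 0.1483 M.
Ka(N2H5+) = Kw/Kb = 1.0e-14 / 1.3 x 10^-6 = 7.69e-9.
[H^+] = sqrt(Ka x [N2H5+]) = sqrt(7.69e-9 x 0.1483) = 3.38e-5 M.
pH = -log(3.38e-5) = 4.47.

4.47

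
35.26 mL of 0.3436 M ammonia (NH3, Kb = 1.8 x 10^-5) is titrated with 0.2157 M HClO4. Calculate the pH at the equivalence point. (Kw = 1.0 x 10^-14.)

n(NH3) = 0.3436 x 0.03526 = 0.01212 mol; V(HClO4) at equivalence = 0.01212/0.2157 = 0.05617 L.
At equivalence the base is fully converted to NH4+; total volume = 0.09143 L, so [NH4+] = 0.01212/0.09143 = 0.1325 M.
Ka(NH4+) = Kw/Kb = 1.0e-14 / 1.8 x 10^-5 = 5.56e-10.
[H^+] = sqrt(Ka x [NH4+]) = sqrt(5.56e-10 x 0.1325) = 8.58e-6 M.
pH = -log(8.58e-6) = 5.07.

5.07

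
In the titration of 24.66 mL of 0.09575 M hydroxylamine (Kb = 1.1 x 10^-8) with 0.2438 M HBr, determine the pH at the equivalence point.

n(NH2OH) = 0.09575 x 0.02466 = 0.002361 mol; V(HBr) at equivalence = 0.002361/0.2438 = 0.009685 L.
At equivalence the base is fully converted to NH3OH+; total volume = 0.03434 L, so [NH3OH+] = 0.002361/0.03434 = 0.06875 M.
Ka(NH3OH+) = Kw/Kb = 1.0e-14 / 1.1 x 10^-8 = 9.09e-7.
[H^+] = sqrt(Ka x [NH3OH+]) = sqrt(9.09e-7 x 0.06875) = 0.000250 M.
pH = -log(0.000250) = 3.60.

3.60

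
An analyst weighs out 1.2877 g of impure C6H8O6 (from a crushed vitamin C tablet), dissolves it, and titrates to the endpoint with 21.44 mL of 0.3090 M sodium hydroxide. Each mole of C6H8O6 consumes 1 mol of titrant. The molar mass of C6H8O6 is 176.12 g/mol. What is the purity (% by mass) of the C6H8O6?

90.6%

n(NaOH) = 0.3090 x 0.02144 = 0.006625 mol.
n(C6H8O6) = 0.006625 / 1 = 0.006625 mol.
mass of C6H8O6 = 0.006625 x 176.12 = 1.167 g.
% purity = 1.167 / 1.2877 x 100 = 90.6%.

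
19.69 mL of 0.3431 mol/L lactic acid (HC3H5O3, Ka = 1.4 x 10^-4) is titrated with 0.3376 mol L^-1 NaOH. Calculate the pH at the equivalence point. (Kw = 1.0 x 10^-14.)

n(HC3H5O3) = 0.3431 x 0.01969 = 0.006756 mol; V(NaOH) at equivalence = 0.006756/0.3376 = 0.02001 L.
At equivalence all the acid is converted to C3H5O3-; total volume = 0.01969 + 0.02001 = 0.03970 L, so [C3H5O3-] = 0.006756/0.03970 = 0.1702 M.
Kb = Kw/Ka = 1.0e-14 / 1.4 x 10^-4 = 7.14e-11.
[OH^-] = sqrt(Kb x [C3H5O3-]) = sqrt(7.14e-11 x 0.1702) = 3.49e-6 M.
pOH = 5.46, so pH = 14.00 - 5.46 = 8.54.

8.54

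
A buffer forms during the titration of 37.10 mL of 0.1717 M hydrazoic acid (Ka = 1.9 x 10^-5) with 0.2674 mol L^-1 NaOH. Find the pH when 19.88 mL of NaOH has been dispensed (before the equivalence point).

Initial n(HN3) = 0.1717 x 0.03710 = 0.006370 mol.
n(NaOH) added = 0.2674 x 0.01988 = 0.005316 mol, converting that many moles of HN3 to N3-.
Remaining n(HN3) = 0.001054 mol; n(N3-) = 0.005316 mol.
By Henderson-Hasselbalch, pH = pKa + log([A^-]/[HA]) = 4.72 + log(0.005316/0.001054) = 4.72 + (+0.70) = 5.42.

5.42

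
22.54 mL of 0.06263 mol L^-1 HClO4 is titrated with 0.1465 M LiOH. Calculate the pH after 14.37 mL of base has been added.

12.27

n(acid) = 0.06263 x 0.02254 = 0.001412 mol; n(LiOH) added = 0.1465 x 0.01437 = 0.002105 mol.
Base is in excess by 0.002105 - 0.001412 = 0.0006935 mol in a total volume of 0.03691 L.
[OH^-] = 0.0006935/0.03691 = 0.01879 M, so pOH = 1.73 and pH = 14.00 - 1.73 = 12.27.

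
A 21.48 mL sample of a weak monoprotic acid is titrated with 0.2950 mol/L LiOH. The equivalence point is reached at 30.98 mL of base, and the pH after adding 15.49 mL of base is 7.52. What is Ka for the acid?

3.0 x 10^-8

15.49 mL is half of the equivalence volume, so this is the half-equivalence point where [HA] = [A^-].
At half-equivalence pH = pKa, so pKa = 7.52.
Ka = 10^(-7.52) = 3.0 x 10^-8.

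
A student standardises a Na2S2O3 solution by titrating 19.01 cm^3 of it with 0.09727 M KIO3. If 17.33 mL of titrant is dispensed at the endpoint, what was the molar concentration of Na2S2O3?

0.532 M

n(KIO3) = 0.09727 x 0.01733 = 0.001686 mol.
From the balanced equation, 1 mol KIO3 reacts with 6 mol Na2S2O3, so n(Na2S2O3) = 0.001686 x 6/1 = 0.01011 mol.
[Na2S2O3] = 0.01011 / 0.01901 L = 0.532 M.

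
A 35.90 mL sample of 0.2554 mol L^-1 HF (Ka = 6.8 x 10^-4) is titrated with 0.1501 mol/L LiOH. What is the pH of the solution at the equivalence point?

8.07

n(HF) = 0.2554 x 0.03590 = 0.009169 mol; V(LiOH) at equivalence = 0.009169/0.1501 = 0.06109 L.
At equivalence all the acid is converted to F-; total volume = 0.03590 + 0.06109 = 0.09699 L, so [F-] = 0.009169/0.09699 = 0.09454 M.
Kb = Kw/Ka = 1.0e-14 / 6.8 x 10^-4 = 1.47e-11.
[OH^-] = sqrt(Kb x [F-]) = sqrt(1.47e-11 x 0.09454) = 1.18e-6 M.
pOH = 5.93, so pH = 14.00 - 5.93 = 8.07.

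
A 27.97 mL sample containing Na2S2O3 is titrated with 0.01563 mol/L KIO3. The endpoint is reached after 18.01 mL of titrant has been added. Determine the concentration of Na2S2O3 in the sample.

0.0604 M

n(KIO3) = 0.01563 x 0.01801 = 0.0002815 mol.
From the balanced equation, 1 mol KIO3 reacts with 6 mol Na2S2O3, so n(Na2S2O3) = 0.0002815 x 6/1 = 0.001689 mol.
[Na2S2O3] = 0.001689 / 0.02797 L = 0.0604 M.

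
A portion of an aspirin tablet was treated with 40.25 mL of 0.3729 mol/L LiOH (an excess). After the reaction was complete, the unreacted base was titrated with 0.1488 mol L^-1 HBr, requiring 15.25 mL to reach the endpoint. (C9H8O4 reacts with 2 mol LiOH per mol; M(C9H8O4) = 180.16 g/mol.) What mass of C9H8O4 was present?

Total n(LiOH) added = 0.3729 x 0.04025 = 0.01501 mol.
n(HBr) used = 0.1488 x 0.01525 = 0.002269 mol, which equals the excess n(LiOH).
So n(LiOH) consumed by the sample = 0.01501 - 0.002269 = 0.01274 mol.
n(C9H8O4) = 0.01274 / 2 = 0.006370 mol.
mass = 0.006370 mol x 180.16 g/mol = 1.15 g.

1.15 g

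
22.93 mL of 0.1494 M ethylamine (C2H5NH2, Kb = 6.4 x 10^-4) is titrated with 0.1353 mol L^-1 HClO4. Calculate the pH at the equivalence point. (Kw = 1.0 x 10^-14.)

5.98

n(C2H5NH2) = 0.1494 x 0.02293 = 0.003426 mol; V(HClO4) at equivalence = 0.003426/0.1353 = 0.02532 L.
At equivalence the base is fully converted to C2H5NH3+; total volume = 0.04825 L, so [C2H5NH3+] = 0.003426/0.04825 = 0.07100 M.
Ka(C2H5NH3+) = Kw/Kb = 1.0e-14 / 6.4 x 10^-4 = 1.56e-11.
[H^+] = sqrt(Ka x [C2H5NH3+]) = sqrt(1.56e-11 x 0.07100) = 1.05e-6 M.
pH = -log(1.05e-6) = 5.98.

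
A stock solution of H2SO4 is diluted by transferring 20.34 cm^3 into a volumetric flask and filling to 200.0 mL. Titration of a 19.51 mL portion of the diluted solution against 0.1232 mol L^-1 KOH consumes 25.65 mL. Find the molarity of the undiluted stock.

0.796 M

n(KOH) = 0.1232 x 0.02565 = 0.003160 mol.
n(H2SO4) in the aliquot = 0.003160 x 1/2 = 0.001580 mol.
[diluted H2SO4] = 0.001580 / 0.01951 = 0.08099 M.
Dilution factor = 200.0/20.34 = 9.833, so [stock] = 0.08099 x 9.833 = 0.796 M.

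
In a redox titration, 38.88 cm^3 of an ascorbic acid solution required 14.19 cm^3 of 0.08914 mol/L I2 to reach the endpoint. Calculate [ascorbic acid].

n(I2) = 0.08914 x 0.01419 = 0.001265 mol.
From the balanced equation, 1 mol I2 reacts with 1 mol ascorbic acid, so n(ascorbic acid) = 0.001265 x 1/1 = 0.001265 mol.
[ascorbic acid] = 0.001265 / 0.03888 L = 0.0325 M.

0.0325 M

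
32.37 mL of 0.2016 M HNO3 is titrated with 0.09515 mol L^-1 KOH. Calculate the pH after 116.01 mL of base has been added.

n(acid) = 0.2016 x 0.03237 = 0.006526 mol; n(KOH) added = 0.09515 x 0.1160 = 0.01104 mol.
Base is in excess by 0.01104 - 0.006526 = 0.004513 mol in a total volume of 0.1484 L.
[OH^-] = 0.004513/0.1484 = 0.03041 M, so pOH = 1.52 and pH = 14.00 - 1.52 = 12.48.

12.48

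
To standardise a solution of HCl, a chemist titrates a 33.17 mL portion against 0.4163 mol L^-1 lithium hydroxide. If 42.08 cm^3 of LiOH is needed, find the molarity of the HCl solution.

n(LiOH) delivered = 0.4163 x 0.04208 = 0.01752 mol.
For a 1:1 reaction, n(HCl) = 0.01752 mol.
[HCl] = 0.01752 mol / 0.03317 L = 0.528 M.

0.528 M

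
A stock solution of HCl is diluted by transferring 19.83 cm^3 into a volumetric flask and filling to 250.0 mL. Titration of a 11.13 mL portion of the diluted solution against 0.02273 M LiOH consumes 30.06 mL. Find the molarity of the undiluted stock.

n(LiOH) = 0.02273 x 0.03006 = 0.0006833 mol.
n(HCl) in the aliquot = 0.0006833 mol.
[diluted HCl] = 0.0006833 / 0.01113 = 0.06139 M.
Dilution factor = 250.0/19.83 = 12.61, so [stock] = 0.06139 x 12.61 = 0.774 M.

0.774 M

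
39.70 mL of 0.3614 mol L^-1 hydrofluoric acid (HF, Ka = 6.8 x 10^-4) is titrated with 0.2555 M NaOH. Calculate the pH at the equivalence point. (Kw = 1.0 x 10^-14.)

8.17

n(HF) = 0.3614 x 0.03970 = 0.01435 mol; V(NaOH) at equivalence = 0.01435/0.2555 = 0.05615 L.
At equivalence all the acid is converted to F-; total volume = 0.03970 + 0.05615 = 0.09585 L, so [F-] = 0.01435/0.09585 = 0.1497 M.
Kb = Kw/Ka = 1.0e-14 / 6.8 x 10^-4 = 1.47e-11.
[OH^-] = sqrt(Kb x [F-]) = sqrt(1.47e-11 x 0.1497) = 1.48e-6 M.
pOH = 5.83, so pH = 14.00 - 5.83 = 8.17.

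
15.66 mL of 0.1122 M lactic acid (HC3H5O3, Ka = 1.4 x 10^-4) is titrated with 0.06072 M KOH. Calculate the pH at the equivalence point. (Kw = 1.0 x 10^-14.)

n(HC3H5O3) = 0.1122 x 0.01566 = 0.001757 mol; V(KOH) at equivalence = 0.001757/0.06072 = 0.02894 L.
At equivalence all the acid is converted to C3H5O3-; total volume = 0.01566 + 0.02894 = 0.04460 L, so [C3H5O3-] = 0.001757/0.04460 = 0.03940 M.
Kb = Kw/Ka = 1.0e-14 / 1.4 x 10^-4 = 7.14e-11.
[OH^-] = sqrt(Kb x [C3H5O3-]) = sqrt(7.14e-11 x 0.03940) = 1.68e-6 M.
pOH = 5.78, so pH = 14.00 - 5.78 = 8.22.

8.22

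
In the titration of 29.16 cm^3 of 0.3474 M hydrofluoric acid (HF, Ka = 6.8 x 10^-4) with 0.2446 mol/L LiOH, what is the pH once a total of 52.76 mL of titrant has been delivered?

n(acid) = 0.3474 x 0.02916 = 0.01013 mol; n(LiOH) added = 0.2446 x 0.05276 = 0.01291 mol.
Base is in excess by 0.01291 - 0.01013 = 0.002775 mol in a total volume of 0.08192 L.
[OH^-] = 0.002775/0.08192 = 0.03387 M, so pOH = 1.47 and pH = 14.00 - 1.47 = 12.53.

12.53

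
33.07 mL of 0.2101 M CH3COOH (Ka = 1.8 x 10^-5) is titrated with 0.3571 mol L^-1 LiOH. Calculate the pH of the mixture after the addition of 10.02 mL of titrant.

Initial n(CH3COOH) = 0.2101 x 0.03307 = 0.006948 mol.
n(LiOH) added = 0.3571 x 0.01002 = 0.003578 mol, converting that many moles of CH3COOH to CH3COO-.
Remaining n(CH3COOH) = 0.003370 mol; n(CH3COO-) = 0.003578 mol.
By Henderson-Hasselbalch, pH = pKa + log([A^-]/[HA]) = 4.74 + log(0.003578/0.003370) = 4.74 + (+0.03) = 4.77.

4.77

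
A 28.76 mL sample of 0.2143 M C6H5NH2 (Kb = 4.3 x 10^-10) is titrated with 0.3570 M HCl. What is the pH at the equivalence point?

2.75

n(C6H5NH2) = 0.2143 x 0.02876 = 0.006163 mol; V(HCl) at equivalence = 0.006163/0.3570 = 0.01726 L.
At equivalence the base is fully converted to C6H5NH3+; total volume = 0.04602 L, so [C6H5NH3+] = 0.006163/0.04602 = 0.1339 M.
Ka(C6H5NH3+) = Kw/Kb = 1.0e-14 / 4.3 x 10^-10 = 2.33e-5.
[H^+] = sqrt(Ka x [C6H5NH3+]) = sqrt(2.33e-5 x 0.1339) = 0.00176 M.
pH = -log(0.00176) = 2.75.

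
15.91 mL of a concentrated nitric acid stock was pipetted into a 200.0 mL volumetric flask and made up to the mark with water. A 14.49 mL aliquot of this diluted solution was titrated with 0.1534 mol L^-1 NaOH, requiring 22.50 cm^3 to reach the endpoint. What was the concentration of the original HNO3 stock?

2.99 M

n(NaOH) = 0.1534 x 0.02250 = 0.003452 mol.
n(HNO3) in the aliquot = 0.003452 mol.
[diluted HNO3] = 0.003452 / 0.01449 = 0.2382 M.
Dilution factor = 200.0/15.91 = 12.57, so [stock] = 0.2382 x 12.57 = 2.99 M.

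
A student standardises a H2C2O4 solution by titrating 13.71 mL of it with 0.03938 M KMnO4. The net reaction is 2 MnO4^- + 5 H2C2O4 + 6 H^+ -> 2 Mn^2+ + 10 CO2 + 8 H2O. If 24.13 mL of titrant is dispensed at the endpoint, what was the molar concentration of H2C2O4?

0.173 M

n(KMnO4) = 0.03938 x 0.02413 = 0.0009502 mol.
From the balanced equation, 2 mol KMnO4 reacts with 5 mol H2C2O4, so n(H2C2O4) = 0.0009502 x 5/2 = 0.002376 mol.
[H2C2O4] = 0.002376 / 0.01371 L = 0.173 M.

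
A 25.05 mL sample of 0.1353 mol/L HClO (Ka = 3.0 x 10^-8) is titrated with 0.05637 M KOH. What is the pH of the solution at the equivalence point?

10.06

n(HClO) = 0.1353 x 0.02505 = 0.003389 mol; V(KOH) at equivalence = 0.003389/0.05637 = 0.06013 L.
At equivalence all the acid is converted to ClO-; total volume = 0.02505 + 0.06013 = 0.08518 L, so [ClO-] = 0.003389/0.08518 = 0.03979 M.
Kb = Kw/Ka = 1.0e-14 / 3.0 x 10^-8 = 3.33e-7.
[OH^-] = sqrt(Kb x [ClO-]) = sqrt(3.33e-7 x 0.03979) = 0.000115 M.
pOH = 3.94, so pH = 14.00 - 3.94 = 10.06.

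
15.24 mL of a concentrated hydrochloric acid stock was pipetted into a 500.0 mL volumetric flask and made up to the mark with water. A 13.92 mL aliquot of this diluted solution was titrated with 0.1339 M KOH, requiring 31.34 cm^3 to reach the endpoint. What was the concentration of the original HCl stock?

9.89 M

n(KOH) = 0.1339 x 0.03134 = 0.004196 mol.
n(HCl) in the aliquot = 0.004196 mol.
[diluted HCl] = 0.004196 / 0.01392 = 0.3015 M.
Dilution factor = 500.0/15.24 = 32.81, so [stock] = 0.3015 x 32.81 = 9.89 M.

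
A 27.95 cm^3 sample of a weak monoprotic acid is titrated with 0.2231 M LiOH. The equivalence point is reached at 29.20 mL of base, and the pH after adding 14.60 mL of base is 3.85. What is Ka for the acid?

14.60 mL is half of the equivalence volume, so this is the half-equivalence point where [HA] = [A^-].
At half-equivalence pH = pKa, so pKa = 3.85.
Ka = 10^(-3.85) = 1.4 x 10^-4.

1.4 x 10^-4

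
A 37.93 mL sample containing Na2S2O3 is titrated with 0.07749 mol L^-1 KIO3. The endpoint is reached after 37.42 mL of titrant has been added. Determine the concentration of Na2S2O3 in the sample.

0.459 M

n(KIO3) = 0.07749 x 0.03742 = 0.002900 mol.
From the balanced equation, 1 mol KIO3 reacts with 6 mol Na2S2O3, so n(Na2S2O3) = 0.002900 x 6/1 = 0.01740 mol.
[Na2S2O3] = 0.01740 / 0.03793 L = 0.459 M.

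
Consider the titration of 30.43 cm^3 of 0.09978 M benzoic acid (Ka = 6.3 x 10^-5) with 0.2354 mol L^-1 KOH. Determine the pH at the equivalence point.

8.52

n(C6H5COOH) = 0.09978 x 0.03043 = 0.003036 mol; V(KOH) at equivalence = 0.003036/0.2354 = 0.01290 L.
At equivalence all the acid is converted to C6H5COO-; total volume = 0.03043 + 0.01290 = 0.04333 L, so [C6H5COO-] = 0.003036/0.04333 = 0.07008 M.
Kb = Kw/Ka = 1.0e-14 / 6.3 x 10^-5 = 1.59e-10.
[OH^-] = sqrt(Kb x [C6H5COO-]) = sqrt(1.59e-10 x 0.07008) = 3.34e-6 M.
pOH = 5.48, so pH = 14.00 - 5.48 = 8.52.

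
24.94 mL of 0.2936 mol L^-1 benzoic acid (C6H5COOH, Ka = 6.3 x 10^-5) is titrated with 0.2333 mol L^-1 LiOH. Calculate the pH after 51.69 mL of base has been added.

n(acid) = 0.2936 x 0.02494 = 0.007322 mol; n(LiOH) added = 0.2333 x 0.05169 = 0.01206 mol.
Base is in excess by 0.01206 - 0.007322 = 0.004737 mol in a total volume of 0.07663 L.
[OH^-] = 0.004737/0.07663 = 0.06182 M, so pOH = 1.21 and pH = 14.00 - 1.21 = 12.79.

12.79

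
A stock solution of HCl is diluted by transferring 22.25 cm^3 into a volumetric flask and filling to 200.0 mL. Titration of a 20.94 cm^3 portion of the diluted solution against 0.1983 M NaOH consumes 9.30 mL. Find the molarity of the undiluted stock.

n(NaOH) = 0.1983 x 0.009300 = 0.001844 mol.
n(HCl) in the aliquot = 0.001844 mol.
[diluted HCl] = 0.001844 / 0.02094 = 0.08807 M.
Dilution factor = 200.0/22.25 = 8.989, so [stock] = 0.08807 x 8.989 = 0.792 M.

0.792 M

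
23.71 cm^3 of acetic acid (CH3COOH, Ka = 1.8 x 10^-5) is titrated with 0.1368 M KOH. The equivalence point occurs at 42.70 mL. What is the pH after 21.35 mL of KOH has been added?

4.74

21.35 mL is exactly half the equivalence volume (42.70/2), i.e. the half-equivalence point.
There, n(HA) = n(A^-), so pH = pKa = -log(1.8 x 10^-5) = 4.74.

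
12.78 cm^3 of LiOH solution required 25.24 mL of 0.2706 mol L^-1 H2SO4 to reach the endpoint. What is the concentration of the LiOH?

1.07 M

n(H2SO4) delivered = 0.2706 x 0.02524 = 0.006830 mol.
The reaction is 2 LiOH + 1 H2SO4, so n(LiOH) = 0.006830 x 2/1 = 0.01366 mol.
[LiOH] = 0.01366 mol / 0.01278 L = 1.07 M.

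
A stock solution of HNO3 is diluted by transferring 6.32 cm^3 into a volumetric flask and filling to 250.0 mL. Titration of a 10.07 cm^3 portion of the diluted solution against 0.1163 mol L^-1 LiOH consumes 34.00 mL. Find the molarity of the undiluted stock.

15.5 M

n(LiOH) = 0.1163 x 0.03400 = 0.003954 mol.
n(HNO3) in the aliquot = 0.003954 mol.
[diluted HNO3] = 0.003954 / 0.01007 = 0.3927 M.
Dilution factor = 250.0/6.320 = 39.56, so [stock] = 0.3927 x 39.56 = 15.5 M.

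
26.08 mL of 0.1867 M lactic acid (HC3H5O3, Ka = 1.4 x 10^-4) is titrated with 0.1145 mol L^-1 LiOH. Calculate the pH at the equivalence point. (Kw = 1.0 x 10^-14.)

8.35

n(HC3H5O3) = 0.1867 x 0.02608 = 0.004869 mol; V(LiOH) at equivalence = 0.004869/0.1145 = 0.04253 L.
At equivalence all the acid is converted to C3H5O3-; total volume = 0.02608 + 0.04253 = 0.06861 L, so [C3H5O3-] = 0.004869/0.06861 = 0.07097 M.
Kb = Kw/Ka = 1.0e-14 / 1.4 x 10^-4 = 7.14e-11.
[OH^-] = sqrt(Kb x [C3H5O3-]) = sqrt(7.14e-11 x 0.07097) = 2.25e-6 M.
pOH = 5.65, so pH = 14.00 - 5.65 = 8.35.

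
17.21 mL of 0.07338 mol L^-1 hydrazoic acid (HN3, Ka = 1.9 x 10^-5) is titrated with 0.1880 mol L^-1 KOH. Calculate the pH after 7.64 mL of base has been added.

n(acid) = 0.07338 x 0.01721 = 0.001263 mol; n(KOH) added = 0.1880 x 0.007640 = 0.001436 mol.
Base is in excess by 0.001436 - 0.001263 = 0.0001735 mol in a total volume of 0.02485 L.
[OH^-] = 0.0001735/0.02485 = 0.006980 M, so pOH = 2.16 and pH = 14.00 - 2.16 = 11.84.

11.84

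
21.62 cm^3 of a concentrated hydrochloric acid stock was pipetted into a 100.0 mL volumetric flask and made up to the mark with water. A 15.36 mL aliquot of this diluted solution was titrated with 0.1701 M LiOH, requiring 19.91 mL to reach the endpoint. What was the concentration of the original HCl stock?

n(LiOH) = 0.1701 x 0.01991 = 0.003387 mol.
n(HCl) in the aliquot = 0.003387 mol.
[diluted HCl] = 0.003387 / 0.01536 = 0.2205 M.
Dilution factor = 100.0/21.62 = 4.625, so [stock] = 0.2205 x 4.625 = 1.02 M.

1.02 M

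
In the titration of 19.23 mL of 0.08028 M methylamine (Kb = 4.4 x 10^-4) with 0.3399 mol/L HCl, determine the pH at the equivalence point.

n(CH3NH2) = 0.08028 x 0.01923 = 0.001544 mol; V(HCl) at equivalence = 0.001544/0.3399 = 0.004542 L.
At equivalence the base is fully converted to CH3NH3+; total volume = 0.02377 L, so [CH3NH3+] = 0.001544/0.02377 = 0.06494 M.
Ka(CH3NH3+) = Kw/Kb = 1.0e-14 / 4.4 x 10^-4 = 2.27e-11.
[H^+] = sqrt(Ka x [CH3NH3+]) = sqrt(2.27e-11 x 0.06494) = 1.21e-6 M.
pH = -log(1.21e-6) = 5.92.

5.92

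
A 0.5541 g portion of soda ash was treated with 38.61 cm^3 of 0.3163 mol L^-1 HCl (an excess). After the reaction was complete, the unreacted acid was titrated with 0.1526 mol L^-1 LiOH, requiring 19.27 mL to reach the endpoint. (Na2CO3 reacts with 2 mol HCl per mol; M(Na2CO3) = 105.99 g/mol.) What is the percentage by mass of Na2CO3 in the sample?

Total n(HCl) added = 0.3163 x 0.03861 = 0.01221 mol.
n(LiOH) used = 0.1526 x 0.01927 = 0.002941 mol, which equals the excess n(HCl).
So n(HCl) consumed by the sample = 0.01221 - 0.002941 = 0.009272 mol.
n(Na2CO3) = 0.009272 / 2 = 0.004636 mol.
mass Na2CO3 = 0.004636 x 105.99 = 0.4914 g, so %Na2CO3 = 0.4914/0.5541 x 100 = 88.7%.

88.7%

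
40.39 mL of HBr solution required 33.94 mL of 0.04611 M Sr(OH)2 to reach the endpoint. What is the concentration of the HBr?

0.0775 M

n(Sr(OH)2) delivered = 0.04611 x 0.03394 = 0.001565 mol.
The reaction is 2 HBr + 1 Sr(OH)2, so n(HBr) = 0.001565 x 2/1 = 0.003130 mol.
[HBr] = 0.003130 mol / 0.04039 L = 0.0775 M.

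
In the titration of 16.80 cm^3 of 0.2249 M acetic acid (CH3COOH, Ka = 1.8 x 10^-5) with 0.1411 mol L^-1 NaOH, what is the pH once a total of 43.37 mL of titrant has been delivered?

12.59

n(acid) = 0.2249 x 0.01680 = 0.003778 mol; n(NaOH) added = 0.1411 x 0.04337 = 0.006120 mol.
Base is in excess by 0.006120 - 0.003778 = 0.002341 mol in a total volume of 0.06017 L.
[OH^-] = 0.002341/0.06017 = 0.03891 M, so pOH = 1.41 and pH = 14.00 - 1.41 = 12.59.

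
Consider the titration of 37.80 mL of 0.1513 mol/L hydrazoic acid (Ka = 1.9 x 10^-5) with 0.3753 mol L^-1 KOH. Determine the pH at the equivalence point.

8.88

n(HN3) = 0.1513 x 0.03780 = 0.005719 mol; V(KOH) at equivalence = 0.005719/0.3753 = 0.01524 L.
At equivalence all the acid is converted to N3-; total volume = 0.03780 + 0.01524 = 0.05304 L, so [N3-] = 0.005719/0.05304 = 0.1078 M.
Kb = Kw/Ka = 1.0e-14 / 1.9 x 10^-5 = 5.26e-10.
[OH^-] = sqrt(Kb x [N3-]) = sqrt(5.26e-10 x 0.1078) = 7.53e-6 M.
pOH = 5.12, so pH = 14.00 - 5.12 = 8.88.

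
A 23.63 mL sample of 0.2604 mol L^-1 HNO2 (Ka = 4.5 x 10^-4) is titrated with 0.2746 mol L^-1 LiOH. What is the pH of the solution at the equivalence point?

8.24

n(HNO2) = 0.2604 x 0.02363 = 0.006153 mol; V(LiOH) at equivalence = 0.006153/0.2746 = 0.02241 L.
At equivalence all the acid is converted to NO2-; total volume = 0.02363 + 0.02241 = 0.04604 L, so [NO2-] = 0.006153/0.04604 = 0.1337 M.
Kb = Kw/Ka = 1.0e-14 / 4.5 x 10^-4 = 2.22e-11.
[OH^-] = sqrt(Kb x [NO2-]) = sqrt(2.22e-11 x 0.1337) = 1.72e-6 M.
pOH = 5.76, so pH = 14.00 - 5.76 = 8.24.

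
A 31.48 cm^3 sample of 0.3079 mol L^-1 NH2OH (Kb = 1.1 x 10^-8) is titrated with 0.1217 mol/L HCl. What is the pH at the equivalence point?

n(NH2OH) = 0.3079 x 0.03148 = 0.009693 mol; V(HCl) at equivalence = 0.009693/0.1217 = 0.07964 L.
At equivalence the base is fully converted to NH3OH+; total volume = 0.1111 L, so [NH3OH+] = 0.009693/0.1111 = 0.08722 M.
Ka(NH3OH+) = Kw/Kb = 1.0e-14 / 1.1 x 10^-8 = 9.09e-7.
[H^+] = sqrt(Ka x [NH3OH+]) = sqrt(9.09e-7 x 0.08722) = 0.000282 M.
pH = -log(0.000282) = 3.55.

3.55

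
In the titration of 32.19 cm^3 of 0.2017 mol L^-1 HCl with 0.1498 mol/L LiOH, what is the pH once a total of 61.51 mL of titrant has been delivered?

12.46

n(acid) = 0.2017 x 0.03219 = 0.006493 mol; n(LiOH) added = 0.1498 x 0.06151 = 0.009214 mol.
Base is in excess by 0.009214 - 0.006493 = 0.002721 mol in a total volume of 0.09370 L.
[OH^-] = 0.002721/0.09370 = 0.02904 M, so pOH = 1.54 and pH = 14.00 - 1.54 = 12.46.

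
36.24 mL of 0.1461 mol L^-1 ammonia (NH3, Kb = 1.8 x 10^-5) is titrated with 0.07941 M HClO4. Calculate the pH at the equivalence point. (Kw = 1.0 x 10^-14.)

n(NH3) = 0.1461 x 0.03624 = 0.005295 mol; V(HClO4) at equivalence = 0.005295/0.07941 = 0.06668 L.
At equivalence the base is fully converted to NH4+; total volume = 0.1029 L, so [NH4+] = 0.005295/0.1029 = 0.05145 M.
Ka(NH4+) = Kw/Kb = 1.0e-14 / 1.8 x 10^-5 = 5.56e-10.
[H^+] = sqrt(Ka x [NH4+]) = sqrt(5.56e-10 x 0.05145) = 5.35e-6 M.
pH = -log(5.35e-6) = 5.27.

5.27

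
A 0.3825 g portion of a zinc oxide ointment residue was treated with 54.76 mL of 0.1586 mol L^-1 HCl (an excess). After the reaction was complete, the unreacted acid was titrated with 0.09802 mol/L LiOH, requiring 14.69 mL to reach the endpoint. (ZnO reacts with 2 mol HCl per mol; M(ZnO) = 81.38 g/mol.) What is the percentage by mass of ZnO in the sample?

77.1%

Total n(HCl) added = 0.1586 x 0.05476 = 0.008685 mol.
n(LiOH) used = 0.09802 x 0.01469 = 0.001440 mol, which equals the excess n(HCl).
So n(HCl) consumed by the sample = 0.008685 - 0.001440 = 0.007245 mol.
n(ZnO) = 0.007245 / 2 = 0.003623 mol.
mass ZnO = 0.003623 x 81.38 = 0.2948 g, so %ZnO = 0.2948/0.3825 x 100 = 77.1%.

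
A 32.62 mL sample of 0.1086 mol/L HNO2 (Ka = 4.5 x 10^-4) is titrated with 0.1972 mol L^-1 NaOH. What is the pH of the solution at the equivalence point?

n(HNO2) = 0.1086 x 0.03262 = 0.003543 mol; V(NaOH) at equivalence = 0.003543/0.1972 = 0.01796 L.
At equivalence all the acid is converted to NO2-; total volume = 0.03262 + 0.01796 = 0.05058 L, so [NO2-] = 0.003543/0.05058 = 0.07003 M.
Kb = Kw/Ka = 1.0e-14 / 4.5 x 10^-4 = 2.22e-11.
[OH^-] = sqrt(Kb x [NO2-]) = sqrt(2.22e-11 x 0.07003) = 1.25e-6 M.
pOH = 5.90, so pH = 14.00 - 5.90 = 8.10.

8.10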